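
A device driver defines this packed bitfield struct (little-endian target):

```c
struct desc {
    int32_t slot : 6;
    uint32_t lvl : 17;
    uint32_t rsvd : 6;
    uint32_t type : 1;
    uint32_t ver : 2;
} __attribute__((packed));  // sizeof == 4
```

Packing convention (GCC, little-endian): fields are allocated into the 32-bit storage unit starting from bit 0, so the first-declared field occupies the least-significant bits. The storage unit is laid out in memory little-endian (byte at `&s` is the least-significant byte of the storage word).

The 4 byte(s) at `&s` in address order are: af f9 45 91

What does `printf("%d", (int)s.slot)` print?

-17

[0]=0xaf [1]=0xf9 [2]=0x45 [3]=0x91 (little-endian) → word 0x9145f9af
slot [0+:6] = (word>>0) & 0x3f = 47  ←
lvl [6+:17] = (word>>6) & 0x1ffff = 71654
rsvd [23+:6] = (word>>23) & 0x3f = 34
type [29+:1] = (word>>29) & 0x1 = 0
ver [30+:2] = (word>>30) & 0x3 = 2
slot signed 6b, MSB=1: 47 - 64 = -17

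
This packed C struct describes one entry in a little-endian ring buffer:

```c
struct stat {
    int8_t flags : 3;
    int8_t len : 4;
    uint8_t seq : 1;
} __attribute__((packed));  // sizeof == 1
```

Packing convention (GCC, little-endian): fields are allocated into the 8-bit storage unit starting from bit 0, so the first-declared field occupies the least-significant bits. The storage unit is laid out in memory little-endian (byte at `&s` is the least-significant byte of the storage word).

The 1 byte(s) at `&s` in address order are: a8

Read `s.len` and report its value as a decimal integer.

5

[0]=0xa8 (little-endian) → word 0xa8
flags [0+:3] = (word>>0) & 0x7 = 0
len [3+:4] = (word>>3) & 0xf = 5  ←
seq [7+:1] = (word>>7) & 0x1 = 1
len signed 4b, MSB=0: value = 5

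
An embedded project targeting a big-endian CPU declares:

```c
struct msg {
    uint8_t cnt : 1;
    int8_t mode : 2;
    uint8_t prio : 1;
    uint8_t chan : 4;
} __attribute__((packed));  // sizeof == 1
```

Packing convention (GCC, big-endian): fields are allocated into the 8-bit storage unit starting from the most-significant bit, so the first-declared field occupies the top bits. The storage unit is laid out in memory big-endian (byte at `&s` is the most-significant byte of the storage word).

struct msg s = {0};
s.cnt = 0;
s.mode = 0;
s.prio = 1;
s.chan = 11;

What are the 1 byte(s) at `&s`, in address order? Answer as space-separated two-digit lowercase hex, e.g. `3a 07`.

1b

cnt (1b) val=0 bits=0x0 at bit 7: 0x00
mode (2b) val=0 bits=0x0 at bit 5: 0x00
prio (1b) val=1 bits=0x1 at bit 4: 0x10
chan (4b) val=11 bits=0xb at bit 0: 0x1b
word = 0x1b → big-endian bytes:
  [0]=0x1b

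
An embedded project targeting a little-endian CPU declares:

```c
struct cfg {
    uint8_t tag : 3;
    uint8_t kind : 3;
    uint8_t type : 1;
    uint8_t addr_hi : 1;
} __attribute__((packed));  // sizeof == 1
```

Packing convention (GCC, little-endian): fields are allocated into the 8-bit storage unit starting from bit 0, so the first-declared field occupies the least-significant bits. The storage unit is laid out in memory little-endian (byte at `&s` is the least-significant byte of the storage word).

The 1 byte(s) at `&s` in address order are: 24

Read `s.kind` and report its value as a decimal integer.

4

[0]=0x24 (little-endian) → word 0x24
tag:3 @ bit 0 → (0x24>>0)&0x7 = 0x4
kind:3 @ bit 3 → (0x24>>3)&0x7 = 0x4  ←
type:1 @ bit 6 → (0x24>>6)&0x1 = 0x0
addr_hi:1 @ bit 7 → (0x24>>7)&0x1 = 0x0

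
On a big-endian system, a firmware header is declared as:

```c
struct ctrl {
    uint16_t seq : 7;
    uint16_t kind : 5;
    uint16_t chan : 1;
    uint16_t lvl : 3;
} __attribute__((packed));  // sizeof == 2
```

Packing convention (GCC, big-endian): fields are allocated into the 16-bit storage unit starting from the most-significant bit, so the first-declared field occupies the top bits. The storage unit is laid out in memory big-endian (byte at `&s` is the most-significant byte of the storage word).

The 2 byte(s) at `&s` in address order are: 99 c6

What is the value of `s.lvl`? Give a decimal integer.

[0]=0x99 [1]=0xc6 (big-endian) → word 0x99c6
seq [9+:7] = (word>>9) & 0x7f = 76
kind [4+:5] = (word>>4) & 0x1f = 28
chan [3+:1] = (word>>3) & 0x1 = 0
lvl [0+:3] = (word>>0) & 0x7 = 6  ←

6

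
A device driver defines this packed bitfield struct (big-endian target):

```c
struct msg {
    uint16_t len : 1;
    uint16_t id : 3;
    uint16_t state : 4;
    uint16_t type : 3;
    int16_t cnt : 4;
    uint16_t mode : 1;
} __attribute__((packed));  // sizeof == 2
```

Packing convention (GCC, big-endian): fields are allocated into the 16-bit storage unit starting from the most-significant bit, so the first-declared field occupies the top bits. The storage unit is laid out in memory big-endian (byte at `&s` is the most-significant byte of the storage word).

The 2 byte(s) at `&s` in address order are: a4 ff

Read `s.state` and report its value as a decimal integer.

[0]=0xa4 [1]=0xff (big-endian) → word 0xa4ff
len [15+:1] = (word>>15) & 0x1 = 1
id [12+:3] = (word>>12) & 0x7 = 2
state [8+:4] = (word>>8) & 0xf = 4  ←
type [5+:3] = (word>>5) & 0x7 = 7
cnt [1+:4] = (word>>1) & 0xf = 15
mode [0+:1] = (word>>0) & 0x1 = 1

4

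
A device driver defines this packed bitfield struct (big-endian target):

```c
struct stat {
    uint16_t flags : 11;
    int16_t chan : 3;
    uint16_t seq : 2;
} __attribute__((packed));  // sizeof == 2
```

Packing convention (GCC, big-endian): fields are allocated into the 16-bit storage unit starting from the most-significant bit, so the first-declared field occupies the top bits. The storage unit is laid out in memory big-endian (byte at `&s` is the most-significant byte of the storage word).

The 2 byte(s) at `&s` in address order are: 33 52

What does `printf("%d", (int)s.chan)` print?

[0]=0x33 [1]=0x52 (big-endian) → word 0x3352
flags [5+:11] = (word>>5) & 0x7ff = 410
chan [2+:3] = (word>>2) & 0x7 = 4  ←
seq [0+:2] = (word>>0) & 0x3 = 2
chan signed 3b, MSB=1: 4 - 8 = -4

-4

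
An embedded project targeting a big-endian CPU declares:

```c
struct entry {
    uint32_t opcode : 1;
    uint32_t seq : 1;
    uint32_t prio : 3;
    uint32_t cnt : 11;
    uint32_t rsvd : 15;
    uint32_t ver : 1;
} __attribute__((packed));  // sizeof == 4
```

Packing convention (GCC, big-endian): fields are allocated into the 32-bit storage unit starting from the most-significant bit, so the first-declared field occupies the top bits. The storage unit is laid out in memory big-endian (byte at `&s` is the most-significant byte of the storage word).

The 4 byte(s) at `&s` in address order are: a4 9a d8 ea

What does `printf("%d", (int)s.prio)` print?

[0]=0xa4 [1]=0x9a [2]=0xd8 [3]=0xea (big-endian) → word 0xa49ad8ea
opcode [31+:1] = (word>>31) & 0x1 = 1
seq [30+:1] = (word>>30) & 0x1 = 0
prio [27+:3] = (word>>27) & 0x7 = 4  ←
cnt [16+:11] = (word>>16) & 0x7ff = 1178
rsvd [1+:15] = (word>>1) & 0x7fff = 27765
ver [0+:1] = (word>>0) & 0x1 = 0

4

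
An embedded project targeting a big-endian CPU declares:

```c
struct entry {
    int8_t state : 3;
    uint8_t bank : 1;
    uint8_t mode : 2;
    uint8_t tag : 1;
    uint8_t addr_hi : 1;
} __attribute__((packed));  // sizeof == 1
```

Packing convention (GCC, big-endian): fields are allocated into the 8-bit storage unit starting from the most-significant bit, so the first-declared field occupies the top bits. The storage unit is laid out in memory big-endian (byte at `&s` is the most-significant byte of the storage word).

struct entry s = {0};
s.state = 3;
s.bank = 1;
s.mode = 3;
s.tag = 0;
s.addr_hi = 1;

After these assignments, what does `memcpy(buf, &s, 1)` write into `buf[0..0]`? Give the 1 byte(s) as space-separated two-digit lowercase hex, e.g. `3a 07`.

7d

state (3b) val=3 bits=0x3 at bit 5: 0x60
bank (1b) val=1 bits=0x1 at bit 4: 0x70
mode (2b) val=3 bits=0x3 at bit 2: 0x7c
tag (1b) val=0 bits=0x0 at bit 1: 0x7c
addr_hi (1b) val=1 bits=0x1 at bit 0: 0x7d
word = 0x7d → big-endian bytes:
  [0]=0x7d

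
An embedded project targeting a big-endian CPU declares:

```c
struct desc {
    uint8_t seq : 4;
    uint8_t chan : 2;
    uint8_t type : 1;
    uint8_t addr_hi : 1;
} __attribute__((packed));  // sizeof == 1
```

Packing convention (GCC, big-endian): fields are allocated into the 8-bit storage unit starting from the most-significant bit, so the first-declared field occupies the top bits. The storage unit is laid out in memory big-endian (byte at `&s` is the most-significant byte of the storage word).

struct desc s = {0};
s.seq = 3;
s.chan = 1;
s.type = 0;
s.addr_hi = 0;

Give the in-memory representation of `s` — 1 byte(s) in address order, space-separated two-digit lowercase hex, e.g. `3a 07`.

34

seq:4 = 3 → 0x3 << 4 → word 0x30
chan:2 = 1 → 0x1 << 2 → word 0x34
type:1 = 0 → 0x0 << 1 → word 0x34
addr_hi:1 = 0 → 0x0 << 0 → word 0x34
word = 0x34 → big-endian bytes:
  [0]=0x34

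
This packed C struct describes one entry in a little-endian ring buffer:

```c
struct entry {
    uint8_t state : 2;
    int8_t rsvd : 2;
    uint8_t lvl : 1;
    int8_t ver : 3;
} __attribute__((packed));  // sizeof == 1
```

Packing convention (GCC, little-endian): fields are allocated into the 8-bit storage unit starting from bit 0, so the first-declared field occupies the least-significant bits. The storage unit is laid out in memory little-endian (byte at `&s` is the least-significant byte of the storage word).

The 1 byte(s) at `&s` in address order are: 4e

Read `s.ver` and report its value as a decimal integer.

2

[0]=0x4e (little-endian) → word 0x4e
state:2 @ bit 0 → (0x4e>>0)&0x3 = 0x2
rsvd:2 @ bit 2 → (0x4e>>2)&0x3 = 0x3
lvl:1 @ bit 4 → (0x4e>>4)&0x1 = 0x0
ver:3 @ bit 5 → (0x4e>>5)&0x7 = 0x2  ←
ver signed 3b, MSB=0: value = 2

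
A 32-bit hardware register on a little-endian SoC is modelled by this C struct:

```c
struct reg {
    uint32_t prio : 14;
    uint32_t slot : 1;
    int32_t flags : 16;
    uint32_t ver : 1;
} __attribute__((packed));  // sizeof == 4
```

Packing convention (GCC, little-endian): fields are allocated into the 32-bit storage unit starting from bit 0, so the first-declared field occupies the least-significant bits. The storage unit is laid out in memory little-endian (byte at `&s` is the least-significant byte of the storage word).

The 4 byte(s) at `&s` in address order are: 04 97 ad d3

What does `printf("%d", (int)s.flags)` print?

-22693

[0]=0x04 [1]=0x97 [2]=0xad [3]=0xd3 (little-endian) → word 0xd3ad9704
prio:14 @ bit 0 → (0xd3ad9704>>0)&0x3fff = 0x1704
slot:1 @ bit 14 → (0xd3ad9704>>14)&0x1 = 0x0
flags:16 @ bit 15 → (0xd3ad9704>>15)&0xffff = 0xa75b  ←
ver:1 @ bit 31 → (0xd3ad9704>>31)&0x1 = 0x1
flags signed 16b, MSB=1: 42843 - 65536 = -22693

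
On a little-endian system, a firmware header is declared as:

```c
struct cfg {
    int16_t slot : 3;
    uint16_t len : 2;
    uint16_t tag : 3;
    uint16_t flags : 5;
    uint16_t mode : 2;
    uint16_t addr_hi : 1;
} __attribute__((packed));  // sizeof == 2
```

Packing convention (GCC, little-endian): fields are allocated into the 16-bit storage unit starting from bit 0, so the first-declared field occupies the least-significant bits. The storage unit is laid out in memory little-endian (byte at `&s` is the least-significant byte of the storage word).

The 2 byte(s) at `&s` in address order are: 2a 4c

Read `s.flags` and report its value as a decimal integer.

[0]=0x2a [1]=0x4c (little-endian) → word 0x4c2a
slot [0+:3] = (word>>0) & 0x7 = 2
len [3+:2] = (word>>3) & 0x3 = 1
tag [5+:3] = (word>>5) & 0x7 = 1
flags [8+:5] = (word>>8) & 0x1f = 12  ←
mode [13+:2] = (word>>13) & 0x3 = 2
addr_hi [15+:1] = (word>>15) & 0x1 = 0

12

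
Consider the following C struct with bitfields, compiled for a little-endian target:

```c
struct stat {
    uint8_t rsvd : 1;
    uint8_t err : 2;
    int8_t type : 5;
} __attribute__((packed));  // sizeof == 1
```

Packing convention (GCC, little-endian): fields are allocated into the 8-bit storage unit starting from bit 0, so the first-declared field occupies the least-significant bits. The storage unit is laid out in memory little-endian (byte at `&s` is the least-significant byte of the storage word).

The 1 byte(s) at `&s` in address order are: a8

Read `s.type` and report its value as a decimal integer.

-11

[0]=0xa8 (little-endian) → word 0xa8
rsvd [0+:1] = (word>>0) & 0x1 = 0
err [1+:2] = (word>>1) & 0x3 = 0
type [3+:5] = (word>>3) & 0x1f = 21  ←
type signed 5b, MSB=1: 21 - 32 = -11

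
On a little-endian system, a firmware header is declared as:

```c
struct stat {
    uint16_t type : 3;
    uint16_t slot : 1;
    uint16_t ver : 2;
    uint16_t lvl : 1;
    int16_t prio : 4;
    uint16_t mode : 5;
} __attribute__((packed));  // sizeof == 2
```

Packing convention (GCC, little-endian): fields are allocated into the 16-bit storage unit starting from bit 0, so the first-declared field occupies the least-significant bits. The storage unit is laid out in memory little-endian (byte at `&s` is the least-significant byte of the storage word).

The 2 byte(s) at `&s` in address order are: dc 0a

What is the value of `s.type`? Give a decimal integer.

[0]=0xdc [1]=0x0a (little-endian) → word 0x0adc
type:3 @ bit 0 → (0x0adc>>0)&0x7 = 0x4  ←
slot:1 @ bit 3 → (0x0adc>>3)&0x1 = 0x1
ver:2 @ bit 4 → (0x0adc>>4)&0x3 = 0x1
lvl:1 @ bit 6 → (0x0adc>>6)&0x1 = 0x1
prio:4 @ bit 7 → (0x0adc>>7)&0xf = 0x5
mode:5 @ bit 11 → (0x0adc>>11)&0x1f = 0x1

4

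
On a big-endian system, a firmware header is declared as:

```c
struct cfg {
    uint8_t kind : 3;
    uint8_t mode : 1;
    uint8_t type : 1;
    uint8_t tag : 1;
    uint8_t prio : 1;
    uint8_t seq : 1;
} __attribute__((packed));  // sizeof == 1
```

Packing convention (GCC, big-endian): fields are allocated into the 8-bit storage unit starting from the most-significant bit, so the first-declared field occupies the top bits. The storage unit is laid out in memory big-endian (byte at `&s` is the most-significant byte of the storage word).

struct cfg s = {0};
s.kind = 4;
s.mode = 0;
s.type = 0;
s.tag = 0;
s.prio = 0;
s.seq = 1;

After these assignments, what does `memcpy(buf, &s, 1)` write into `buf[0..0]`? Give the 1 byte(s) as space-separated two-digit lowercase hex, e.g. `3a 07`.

kind (3b) val=4 bits=0x4 at bit 5: 0x80
mode (1b) val=0 bits=0x0 at bit 4: 0x80
type (1b) val=0 bits=0x0 at bit 3: 0x80
tag (1b) val=0 bits=0x0 at bit 2: 0x80
prio (1b) val=0 bits=0x0 at bit 1: 0x80
seq (1b) val=1 bits=0x1 at bit 0: 0x81
word = 0x81 → big-endian bytes:
  [0]=0x81

81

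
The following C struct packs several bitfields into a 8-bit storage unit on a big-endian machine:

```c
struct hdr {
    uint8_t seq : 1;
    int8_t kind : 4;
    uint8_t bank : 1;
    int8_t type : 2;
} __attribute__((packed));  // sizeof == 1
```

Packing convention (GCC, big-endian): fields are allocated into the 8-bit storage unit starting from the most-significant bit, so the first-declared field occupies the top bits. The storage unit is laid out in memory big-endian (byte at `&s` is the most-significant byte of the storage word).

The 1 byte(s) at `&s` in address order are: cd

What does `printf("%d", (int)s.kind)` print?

-7

[0]=0xcd (big-endian) → word 0xcd
seq [7+:1] = (word>>7) & 0x1 = 1
kind [3+:4] = (word>>3) & 0xf = 9  ←
bank [2+:1] = (word>>2) & 0x1 = 1
type [0+:2] = (word>>0) & 0x3 = 1
kind signed 4b, MSB=1: 9 - 16 = -7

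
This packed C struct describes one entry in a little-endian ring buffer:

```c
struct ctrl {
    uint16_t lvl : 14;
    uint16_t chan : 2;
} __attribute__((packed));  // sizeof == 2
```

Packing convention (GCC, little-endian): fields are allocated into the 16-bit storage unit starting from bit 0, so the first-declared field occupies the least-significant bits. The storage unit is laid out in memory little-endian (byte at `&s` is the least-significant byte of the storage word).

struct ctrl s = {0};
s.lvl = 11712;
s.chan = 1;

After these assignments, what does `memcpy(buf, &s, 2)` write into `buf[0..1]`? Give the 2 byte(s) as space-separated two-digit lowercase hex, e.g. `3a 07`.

c0 6d

[0+:14] lvl=11712 & 0x3fff = 0x2dc0; word=0x2dc0
[14+:2] chan=1 & 0x3 = 0x1; word=0x6dc0
word = 0x6dc0 → little-endian bytes:
  [0]=0xc0  [1]=0x6d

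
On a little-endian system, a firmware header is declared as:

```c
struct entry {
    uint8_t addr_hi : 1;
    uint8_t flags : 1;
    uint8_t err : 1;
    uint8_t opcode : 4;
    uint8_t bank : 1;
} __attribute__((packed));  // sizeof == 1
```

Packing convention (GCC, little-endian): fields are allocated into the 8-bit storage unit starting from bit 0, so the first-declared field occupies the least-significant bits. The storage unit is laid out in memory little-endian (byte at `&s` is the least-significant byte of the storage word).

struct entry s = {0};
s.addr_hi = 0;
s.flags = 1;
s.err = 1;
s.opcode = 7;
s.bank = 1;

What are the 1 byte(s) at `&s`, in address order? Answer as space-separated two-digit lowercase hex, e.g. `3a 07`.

be

addr_hi:1 = 0 → 0x0 << 0 → word 0x00
flags:1 = 1 → 0x1 << 1 → word 0x02
err:1 = 1 → 0x1 << 2 → word 0x06
opcode:4 = 7 → 0x7 << 3 → word 0x3e
bank:1 = 1 → 0x1 << 7 → word 0xbe
word = 0xbe → little-endian bytes:
  [0]=0xbe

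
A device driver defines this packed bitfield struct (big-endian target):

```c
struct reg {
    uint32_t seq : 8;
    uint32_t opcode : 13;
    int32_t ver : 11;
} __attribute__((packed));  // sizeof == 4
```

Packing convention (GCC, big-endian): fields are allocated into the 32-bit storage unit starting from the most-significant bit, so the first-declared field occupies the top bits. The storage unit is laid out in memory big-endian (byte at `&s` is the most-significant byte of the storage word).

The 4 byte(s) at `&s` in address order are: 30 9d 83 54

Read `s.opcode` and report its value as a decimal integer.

[0]=0x30 [1]=0x9d [2]=0x83 [3]=0x54 (big-endian) → word 0x309d8354
seq:8 @ bit 24 → (0x309d8354>>24)&0xff = 0x30
opcode:13 @ bit 11 → (0x309d8354>>11)&0x1fff = 0x13b0  ←
ver:11 @ bit 0 → (0x309d8354>>0)&0x7ff = 0x354

5040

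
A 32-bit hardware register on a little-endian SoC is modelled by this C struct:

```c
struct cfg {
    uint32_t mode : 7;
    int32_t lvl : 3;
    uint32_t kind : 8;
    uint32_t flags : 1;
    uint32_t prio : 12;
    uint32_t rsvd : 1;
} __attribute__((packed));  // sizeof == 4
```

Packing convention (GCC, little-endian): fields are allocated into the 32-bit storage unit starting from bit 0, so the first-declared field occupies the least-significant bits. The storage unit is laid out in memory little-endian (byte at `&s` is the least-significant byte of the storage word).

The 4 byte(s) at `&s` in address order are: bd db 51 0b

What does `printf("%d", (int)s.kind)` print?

118

[0]=0xbd [1]=0xdb [2]=0x51 [3]=0x0b (little-endian) → word 0x0b51dbbd
mode:7 @ bit 0 → (0x0b51dbbd>>0)&0x7f = 0x3d
lvl:3 @ bit 7 → (0x0b51dbbd>>7)&0x7 = 0x7
kind:8 @ bit 10 → (0x0b51dbbd>>10)&0xff = 0x76  ←
flags:1 @ bit 18 → (0x0b51dbbd>>18)&0x1 = 0x0
prio:12 @ bit 19 → (0x0b51dbbd>>19)&0xfff = 0x16a
rsvd:1 @ bit 31 → (0x0b51dbbd>>31)&0x1 = 0x0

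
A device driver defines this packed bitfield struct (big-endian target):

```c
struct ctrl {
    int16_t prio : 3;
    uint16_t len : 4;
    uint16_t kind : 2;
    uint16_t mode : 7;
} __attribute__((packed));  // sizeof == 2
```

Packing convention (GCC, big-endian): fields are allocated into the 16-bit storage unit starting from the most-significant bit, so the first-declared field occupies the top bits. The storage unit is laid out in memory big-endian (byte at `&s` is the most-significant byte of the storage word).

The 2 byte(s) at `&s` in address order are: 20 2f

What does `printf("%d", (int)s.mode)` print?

[0]=0x20 [1]=0x2f (big-endian) → word 0x202f
prio:3 @ bit 13 → (0x202f>>13)&0x7 = 0x1
len:4 @ bit 9 → (0x202f>>9)&0xf = 0x0
kind:2 @ bit 7 → (0x202f>>7)&0x3 = 0x0
mode:7 @ bit 0 → (0x202f>>0)&0x7f = 0x2f  ←

47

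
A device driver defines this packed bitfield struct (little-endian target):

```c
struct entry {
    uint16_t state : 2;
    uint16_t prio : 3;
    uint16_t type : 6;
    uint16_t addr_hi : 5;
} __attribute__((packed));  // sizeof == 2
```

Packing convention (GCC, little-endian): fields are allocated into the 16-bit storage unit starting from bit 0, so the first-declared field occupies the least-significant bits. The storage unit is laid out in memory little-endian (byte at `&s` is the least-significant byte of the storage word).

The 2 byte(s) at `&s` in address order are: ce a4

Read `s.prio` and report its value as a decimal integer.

3

[0]=0xce [1]=0xa4 (little-endian) → word 0xa4ce
state [0+:2] = (word>>0) & 0x3 = 2
prio [2+:3] = (word>>2) & 0x7 = 3  ←
type [5+:6] = (word>>5) & 0x3f = 38
addr_hi [11+:5] = (word>>11) & 0x1f = 20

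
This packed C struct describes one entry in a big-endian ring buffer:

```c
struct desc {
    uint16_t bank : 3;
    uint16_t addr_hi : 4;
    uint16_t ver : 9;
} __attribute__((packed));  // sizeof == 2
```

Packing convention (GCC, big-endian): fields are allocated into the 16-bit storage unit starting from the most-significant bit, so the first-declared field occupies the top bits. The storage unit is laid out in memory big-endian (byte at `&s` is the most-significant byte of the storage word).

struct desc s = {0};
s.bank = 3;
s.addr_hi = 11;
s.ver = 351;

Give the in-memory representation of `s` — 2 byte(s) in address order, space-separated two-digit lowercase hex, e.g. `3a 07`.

77 5f

bank (3b) val=3 bits=0x3 at bit 13: 0x6000
addr_hi (4b) val=11 bits=0xb at bit 9: 0x7600
ver (9b) val=351 bits=0x15f at bit 0: 0x775f
word = 0x775f → big-endian bytes:
  [0]=0x77  [1]=0x5f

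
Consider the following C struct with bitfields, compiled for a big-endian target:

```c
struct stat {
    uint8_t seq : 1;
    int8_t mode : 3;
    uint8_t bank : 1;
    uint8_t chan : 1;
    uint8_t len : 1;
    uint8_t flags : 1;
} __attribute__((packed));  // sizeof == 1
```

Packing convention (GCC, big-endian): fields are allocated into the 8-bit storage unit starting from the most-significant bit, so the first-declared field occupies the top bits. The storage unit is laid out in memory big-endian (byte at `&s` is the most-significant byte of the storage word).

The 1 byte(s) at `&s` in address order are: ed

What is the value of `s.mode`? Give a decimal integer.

[0]=0xed (big-endian) → word 0xed
seq:1 @ bit 7 → (0xed>>7)&0x1 = 0x1
mode:3 @ bit 4 → (0xed>>4)&0x7 = 0x6  ←
bank:1 @ bit 3 → (0xed>>3)&0x1 = 0x1
chan:1 @ bit 2 → (0xed>>2)&0x1 = 0x1
len:1 @ bit 1 → (0xed>>1)&0x1 = 0x0
flags:1 @ bit 0 → (0xed>>0)&0x1 = 0x1
mode signed 3b, MSB=1: 6 - 8 = -2

-2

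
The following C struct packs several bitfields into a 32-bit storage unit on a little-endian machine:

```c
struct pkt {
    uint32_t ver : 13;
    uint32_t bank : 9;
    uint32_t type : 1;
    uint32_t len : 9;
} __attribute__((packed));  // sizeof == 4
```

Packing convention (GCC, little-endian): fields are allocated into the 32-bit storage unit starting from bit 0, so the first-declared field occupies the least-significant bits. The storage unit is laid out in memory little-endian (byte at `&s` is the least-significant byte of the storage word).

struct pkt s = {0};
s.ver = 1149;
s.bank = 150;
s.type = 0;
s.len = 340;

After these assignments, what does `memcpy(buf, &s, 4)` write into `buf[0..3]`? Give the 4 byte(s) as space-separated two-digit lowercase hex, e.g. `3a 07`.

[0+:13] ver=1149 & 0x1fff = 0x47d; word=0x0000047d
[13+:9] bank=150 & 0x1ff = 0x96; word=0x0012c47d
[22+:1] type=0 & 0x1 = 0x0; word=0x0012c47d
[23+:9] len=340 & 0x1ff = 0x154; word=0xaa12c47d
word = 0xaa12c47d → little-endian bytes:
  [0]=0x7d  [1]=0xc4  [2]=0x12  [3]=0xaa

7d c4 12 aa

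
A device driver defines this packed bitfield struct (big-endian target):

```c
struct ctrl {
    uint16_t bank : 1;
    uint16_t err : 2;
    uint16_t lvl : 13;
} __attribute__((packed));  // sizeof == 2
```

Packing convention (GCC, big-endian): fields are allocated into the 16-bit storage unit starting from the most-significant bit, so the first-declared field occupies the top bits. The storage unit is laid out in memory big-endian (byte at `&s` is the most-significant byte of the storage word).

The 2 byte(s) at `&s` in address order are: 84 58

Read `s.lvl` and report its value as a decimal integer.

1112

[0]=0x84 [1]=0x58 (big-endian) → word 0x8458
bank [15+:1] = (word>>15) & 0x1 = 1
err [13+:2] = (word>>13) & 0x3 = 0
lvl [0+:13] = (word>>0) & 0x1fff = 1112  ←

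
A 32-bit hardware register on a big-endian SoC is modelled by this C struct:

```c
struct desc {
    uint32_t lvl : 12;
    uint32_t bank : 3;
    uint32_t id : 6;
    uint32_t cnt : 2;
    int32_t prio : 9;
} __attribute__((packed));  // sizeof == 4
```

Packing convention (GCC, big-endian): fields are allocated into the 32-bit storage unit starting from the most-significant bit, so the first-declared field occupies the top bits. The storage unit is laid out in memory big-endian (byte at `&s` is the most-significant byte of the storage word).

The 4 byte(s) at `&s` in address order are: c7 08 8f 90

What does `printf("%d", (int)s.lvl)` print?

3184

[0]=0xc7 [1]=0x08 [2]=0x8f [3]=0x90 (big-endian) → word 0xc7088f90
lvl:12 @ bit 20 → (0xc7088f90>>20)&0xfff = 0xc70  ←
bank:3 @ bit 17 → (0xc7088f90>>17)&0x7 = 0x4
id:6 @ bit 11 → (0xc7088f90>>11)&0x3f = 0x11
cnt:2 @ bit 9 → (0xc7088f90>>9)&0x3 = 0x3
prio:9 @ bit 0 → (0xc7088f90>>0)&0x1ff = 0x190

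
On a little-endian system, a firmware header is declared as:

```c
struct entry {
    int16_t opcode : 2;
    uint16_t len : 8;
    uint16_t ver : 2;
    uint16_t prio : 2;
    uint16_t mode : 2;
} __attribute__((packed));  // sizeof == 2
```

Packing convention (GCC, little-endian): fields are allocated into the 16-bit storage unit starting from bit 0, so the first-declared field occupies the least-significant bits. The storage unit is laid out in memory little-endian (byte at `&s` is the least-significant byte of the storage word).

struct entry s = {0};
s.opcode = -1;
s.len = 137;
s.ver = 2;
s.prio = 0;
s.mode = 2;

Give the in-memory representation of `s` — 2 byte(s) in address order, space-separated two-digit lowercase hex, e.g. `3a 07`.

opcode (2b) val=-1 bits=0x3 at bit 0: 0x0003
len (8b) val=137 bits=0x89 at bit 2: 0x0227
ver (2b) val=2 bits=0x2 at bit 10: 0x0a27
prio (2b) val=0 bits=0x0 at bit 12: 0x0a27
mode (2b) val=2 bits=0x2 at bit 14: 0x8a27
word = 0x8a27 → little-endian bytes:
  [0]=0x27  [1]=0x8a

27 8a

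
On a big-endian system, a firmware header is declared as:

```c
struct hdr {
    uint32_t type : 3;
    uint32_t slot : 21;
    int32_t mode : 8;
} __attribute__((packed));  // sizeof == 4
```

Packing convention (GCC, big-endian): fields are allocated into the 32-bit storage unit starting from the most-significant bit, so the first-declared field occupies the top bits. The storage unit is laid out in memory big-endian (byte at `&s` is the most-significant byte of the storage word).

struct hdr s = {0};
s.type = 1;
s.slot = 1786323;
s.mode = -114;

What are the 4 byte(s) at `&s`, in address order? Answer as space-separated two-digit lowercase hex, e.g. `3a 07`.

3b 41 d3 8e

[29+:3] type=1 & 0x7 = 0x1; word=0x20000000
[8+:21] slot=1786323 & 0x1fffff = 0x1b41d3; word=0x3b41d300
[0+:8] mode=-114 & 0xff = 0x8e; word=0x3b41d38e
word = 0x3b41d38e → big-endian bytes:
  [0]=0x3b  [1]=0x41  [2]=0xd3  [3]=0x8e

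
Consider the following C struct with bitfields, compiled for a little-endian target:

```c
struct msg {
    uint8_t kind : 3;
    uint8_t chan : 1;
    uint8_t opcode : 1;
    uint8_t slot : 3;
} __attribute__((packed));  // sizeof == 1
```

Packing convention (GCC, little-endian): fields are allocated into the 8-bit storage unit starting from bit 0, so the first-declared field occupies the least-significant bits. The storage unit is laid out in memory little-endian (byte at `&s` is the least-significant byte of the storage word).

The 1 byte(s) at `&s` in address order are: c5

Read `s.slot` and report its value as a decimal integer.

6

[0]=0xc5 (little-endian) → word 0xc5
kind [0+:3] = (word>>0) & 0x7 = 5
chan [3+:1] = (word>>3) & 0x1 = 0
opcode [4+:1] = (word>>4) & 0x1 = 0
slot [5+:3] = (word>>5) & 0x7 = 6  ←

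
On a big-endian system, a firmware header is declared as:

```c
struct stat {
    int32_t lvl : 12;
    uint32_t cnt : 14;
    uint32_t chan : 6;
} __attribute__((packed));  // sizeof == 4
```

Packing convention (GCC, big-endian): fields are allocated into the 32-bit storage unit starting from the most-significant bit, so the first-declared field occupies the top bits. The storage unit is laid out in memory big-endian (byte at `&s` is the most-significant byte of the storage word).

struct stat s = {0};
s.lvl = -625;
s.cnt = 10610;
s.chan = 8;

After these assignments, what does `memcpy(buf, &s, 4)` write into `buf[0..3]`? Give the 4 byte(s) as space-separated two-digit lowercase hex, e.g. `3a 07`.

[20+:12] lvl=-625 & 0xfff = 0xd8f; word=0xd8f00000
[6+:14] cnt=10610 & 0x3fff = 0x2972; word=0xd8fa5c80
[0+:6] chan=8 & 0x3f = 0x8; word=0xd8fa5c88
word = 0xd8fa5c88 → big-endian bytes:
  [0]=0xd8  [1]=0xfa  [2]=0x5c  [3]=0x88

d8 fa 5c 88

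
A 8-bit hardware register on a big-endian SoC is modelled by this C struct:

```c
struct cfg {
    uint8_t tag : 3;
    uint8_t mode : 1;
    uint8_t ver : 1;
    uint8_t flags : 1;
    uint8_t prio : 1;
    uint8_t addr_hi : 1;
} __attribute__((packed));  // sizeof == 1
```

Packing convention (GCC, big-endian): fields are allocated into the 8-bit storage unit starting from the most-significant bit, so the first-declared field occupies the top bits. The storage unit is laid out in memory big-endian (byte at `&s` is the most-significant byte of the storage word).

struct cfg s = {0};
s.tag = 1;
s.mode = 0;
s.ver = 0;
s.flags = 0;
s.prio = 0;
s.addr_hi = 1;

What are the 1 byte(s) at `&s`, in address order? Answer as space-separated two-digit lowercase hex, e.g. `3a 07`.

21

tag:3 = 1 → 0x1 << 5 → word 0x20
mode:1 = 0 → 0x0 << 4 → word 0x20
ver:1 = 0 → 0x0 << 3 → word 0x20
flags:1 = 0 → 0x0 << 2 → word 0x20
prio:1 = 0 → 0x0 << 1 → word 0x20
addr_hi:1 = 1 → 0x1 << 0 → word 0x21
word = 0x21 → big-endian bytes:
  [0]=0x21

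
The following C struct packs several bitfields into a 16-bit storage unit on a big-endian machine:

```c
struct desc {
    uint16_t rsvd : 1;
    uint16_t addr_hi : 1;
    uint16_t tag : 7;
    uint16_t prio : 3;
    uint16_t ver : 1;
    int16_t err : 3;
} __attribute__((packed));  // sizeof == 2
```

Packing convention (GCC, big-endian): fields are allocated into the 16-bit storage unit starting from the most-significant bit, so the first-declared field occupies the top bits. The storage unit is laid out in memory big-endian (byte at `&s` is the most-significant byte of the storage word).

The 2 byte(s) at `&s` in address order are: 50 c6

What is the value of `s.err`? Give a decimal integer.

[0]=0x50 [1]=0xc6 (big-endian) → word 0x50c6
rsvd [15+:1] = (word>>15) & 0x1 = 0
addr_hi [14+:1] = (word>>14) & 0x1 = 1
tag [7+:7] = (word>>7) & 0x7f = 33
prio [4+:3] = (word>>4) & 0x7 = 4
ver [3+:1] = (word>>3) & 0x1 = 0
err [0+:3] = (word>>0) & 0x7 = 6  ←
err signed 3b, MSB=1: 6 - 8 = -2

-2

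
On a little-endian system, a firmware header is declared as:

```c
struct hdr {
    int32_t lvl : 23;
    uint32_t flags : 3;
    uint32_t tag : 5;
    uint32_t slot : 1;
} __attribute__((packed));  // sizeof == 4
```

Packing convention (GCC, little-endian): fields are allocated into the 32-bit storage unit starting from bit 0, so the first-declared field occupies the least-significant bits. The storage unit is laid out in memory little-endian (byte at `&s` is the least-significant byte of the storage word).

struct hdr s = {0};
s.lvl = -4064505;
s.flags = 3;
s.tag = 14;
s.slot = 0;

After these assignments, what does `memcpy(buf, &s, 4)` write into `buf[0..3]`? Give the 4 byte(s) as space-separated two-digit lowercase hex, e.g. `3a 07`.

lvl (23b) val=-4064505 bits=0x41fb07 at bit 0: 0x0041fb07
flags (3b) val=3 bits=0x3 at bit 23: 0x01c1fb07
tag (5b) val=14 bits=0xe at bit 26: 0x39c1fb07
slot (1b) val=0 bits=0x0 at bit 31: 0x39c1fb07
word = 0x39c1fb07 → little-endian bytes:
  [0]=0x07  [1]=0xfb  [2]=0xc1  [3]=0x39

07 fb c1 39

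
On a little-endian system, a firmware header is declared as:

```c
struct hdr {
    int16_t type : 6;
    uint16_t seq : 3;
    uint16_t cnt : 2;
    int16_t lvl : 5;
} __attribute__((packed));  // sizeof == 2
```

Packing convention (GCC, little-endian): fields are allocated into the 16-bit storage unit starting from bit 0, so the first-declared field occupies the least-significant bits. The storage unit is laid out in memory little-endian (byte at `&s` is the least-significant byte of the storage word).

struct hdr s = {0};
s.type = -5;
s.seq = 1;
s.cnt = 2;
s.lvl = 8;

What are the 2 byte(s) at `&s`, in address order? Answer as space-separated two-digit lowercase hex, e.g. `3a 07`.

7b 44

[0+:6] type=-5 & 0x3f = 0x3b; word=0x003b
[6+:3] seq=1 & 0x7 = 0x1; word=0x007b
[9+:2] cnt=2 & 0x3 = 0x2; word=0x047b
[11+:5] lvl=8 & 0x1f = 0x8; word=0x447b
word = 0x447b → little-endian bytes:
  [0]=0x7b  [1]=0x44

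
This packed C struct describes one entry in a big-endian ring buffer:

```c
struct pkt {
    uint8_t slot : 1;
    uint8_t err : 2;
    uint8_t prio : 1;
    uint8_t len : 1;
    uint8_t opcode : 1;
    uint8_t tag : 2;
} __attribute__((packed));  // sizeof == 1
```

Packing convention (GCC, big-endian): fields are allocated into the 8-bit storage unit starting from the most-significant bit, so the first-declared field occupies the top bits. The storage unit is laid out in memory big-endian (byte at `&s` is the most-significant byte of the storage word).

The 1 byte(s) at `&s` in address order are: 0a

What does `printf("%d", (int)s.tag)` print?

2

[0]=0x0a (big-endian) → word 0x0a
slot [7+:1] = (word>>7) & 0x1 = 0
err [5+:2] = (word>>5) & 0x3 = 0
prio [4+:1] = (word>>4) & 0x1 = 0
len [3+:1] = (word>>3) & 0x1 = 1
opcode [2+:1] = (word>>2) & 0x1 = 0
tag [0+:2] = (word>>0) & 0x3 = 2  ←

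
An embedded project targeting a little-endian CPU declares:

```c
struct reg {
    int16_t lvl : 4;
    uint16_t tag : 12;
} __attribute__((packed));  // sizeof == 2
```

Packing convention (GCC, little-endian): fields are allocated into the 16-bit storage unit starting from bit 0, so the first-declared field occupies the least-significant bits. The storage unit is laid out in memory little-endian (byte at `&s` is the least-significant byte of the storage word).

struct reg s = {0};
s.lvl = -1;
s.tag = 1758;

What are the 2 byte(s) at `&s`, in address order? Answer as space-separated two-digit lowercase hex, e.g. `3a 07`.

ef 6d

lvl (4b) val=-1 bits=0xf at bit 0: 0x000f
tag (12b) val=1758 bits=0x6de at bit 4: 0x6def
word = 0x6def → little-endian bytes:
  [0]=0xef  [1]=0x6d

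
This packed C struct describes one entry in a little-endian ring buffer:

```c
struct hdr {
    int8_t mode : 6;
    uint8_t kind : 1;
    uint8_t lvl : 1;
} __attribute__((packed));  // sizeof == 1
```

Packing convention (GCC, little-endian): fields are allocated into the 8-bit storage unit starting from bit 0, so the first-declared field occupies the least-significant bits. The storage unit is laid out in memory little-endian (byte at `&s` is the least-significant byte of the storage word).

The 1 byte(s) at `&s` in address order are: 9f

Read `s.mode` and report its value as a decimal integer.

[0]=0x9f (little-endian) → word 0x9f
mode:6 @ bit 0 → (0x9f>>0)&0x3f = 0x1f  ←
kind:1 @ bit 6 → (0x9f>>6)&0x1 = 0x0
lvl:1 @ bit 7 → (0x9f>>7)&0x1 = 0x1
mode signed 6b, MSB=0: value = 31

31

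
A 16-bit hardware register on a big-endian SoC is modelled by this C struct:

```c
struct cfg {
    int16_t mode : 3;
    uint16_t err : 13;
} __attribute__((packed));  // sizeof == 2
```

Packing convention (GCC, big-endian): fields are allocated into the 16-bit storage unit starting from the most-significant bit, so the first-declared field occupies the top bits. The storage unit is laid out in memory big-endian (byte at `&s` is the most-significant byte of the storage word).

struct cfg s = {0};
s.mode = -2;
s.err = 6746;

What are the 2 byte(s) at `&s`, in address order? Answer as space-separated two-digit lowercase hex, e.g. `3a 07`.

mode (3b) val=-2 bits=0x6 at bit 13: 0xc000
err (13b) val=6746 bits=0x1a5a at bit 0: 0xda5a
word = 0xda5a → big-endian bytes:
  [0]=0xda  [1]=0x5a

da 5a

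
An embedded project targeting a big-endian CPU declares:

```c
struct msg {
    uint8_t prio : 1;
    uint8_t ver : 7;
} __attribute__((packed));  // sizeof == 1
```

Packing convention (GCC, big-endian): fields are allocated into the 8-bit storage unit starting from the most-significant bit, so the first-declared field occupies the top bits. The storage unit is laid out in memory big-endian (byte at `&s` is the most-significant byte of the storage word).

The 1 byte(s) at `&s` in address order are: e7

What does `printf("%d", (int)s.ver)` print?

103

[0]=0xe7 (big-endian) → word 0xe7
prio:1 @ bit 7 → (0xe7>>7)&0x1 = 0x1
ver:7 @ bit 0 → (0xe7>>0)&0x7f = 0x67  ←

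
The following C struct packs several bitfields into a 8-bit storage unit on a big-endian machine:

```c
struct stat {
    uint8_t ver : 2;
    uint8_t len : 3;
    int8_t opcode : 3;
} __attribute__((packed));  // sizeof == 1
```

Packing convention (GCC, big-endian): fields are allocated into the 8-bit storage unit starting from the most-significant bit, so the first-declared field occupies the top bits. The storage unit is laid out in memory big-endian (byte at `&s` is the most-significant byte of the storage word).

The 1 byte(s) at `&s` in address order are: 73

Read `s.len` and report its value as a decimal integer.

[0]=0x73 (big-endian) → word 0x73
ver:2 @ bit 6 → (0x73>>6)&0x3 = 0x1
len:3 @ bit 3 → (0x73>>3)&0x7 = 0x6  ←
opcode:3 @ bit 0 → (0x73>>0)&0x7 = 0x3

6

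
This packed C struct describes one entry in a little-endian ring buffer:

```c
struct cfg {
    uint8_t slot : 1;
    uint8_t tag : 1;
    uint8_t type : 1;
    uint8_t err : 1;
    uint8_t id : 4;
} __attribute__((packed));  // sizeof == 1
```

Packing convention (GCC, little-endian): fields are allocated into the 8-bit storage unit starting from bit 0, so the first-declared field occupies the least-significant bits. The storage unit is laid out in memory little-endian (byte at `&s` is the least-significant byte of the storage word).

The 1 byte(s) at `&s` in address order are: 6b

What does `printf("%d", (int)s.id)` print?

[0]=0x6b (little-endian) → word 0x6b
slot:1 @ bit 0 → (0x6b>>0)&0x1 = 0x1
tag:1 @ bit 1 → (0x6b>>1)&0x1 = 0x1
type:1 @ bit 2 → (0x6b>>2)&0x1 = 0x0
err:1 @ bit 3 → (0x6b>>3)&0x1 = 0x1
id:4 @ bit 4 → (0x6b>>4)&0xf = 0x6  ←

6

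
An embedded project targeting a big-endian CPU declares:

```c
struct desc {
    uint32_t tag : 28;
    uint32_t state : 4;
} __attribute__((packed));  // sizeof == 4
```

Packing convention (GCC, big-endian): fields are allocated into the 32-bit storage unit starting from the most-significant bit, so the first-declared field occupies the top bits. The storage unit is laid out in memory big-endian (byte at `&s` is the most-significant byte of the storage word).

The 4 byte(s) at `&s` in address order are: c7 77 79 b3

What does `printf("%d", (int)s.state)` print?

[0]=0xc7 [1]=0x77 [2]=0x79 [3]=0xb3 (big-endian) → word 0xc77779b3
tag:28 @ bit 4 → (0xc77779b3>>4)&0xfffffff = 0xc77779b
state:4 @ bit 0 → (0xc77779b3>>0)&0xf = 0x3  ←

3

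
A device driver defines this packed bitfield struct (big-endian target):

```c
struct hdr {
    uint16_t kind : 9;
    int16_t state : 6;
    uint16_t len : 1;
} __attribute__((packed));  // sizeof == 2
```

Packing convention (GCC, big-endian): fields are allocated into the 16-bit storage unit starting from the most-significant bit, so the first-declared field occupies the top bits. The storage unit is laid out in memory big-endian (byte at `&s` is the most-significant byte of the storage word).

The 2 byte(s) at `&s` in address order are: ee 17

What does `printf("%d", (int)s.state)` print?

11

[0]=0xee [1]=0x17 (big-endian) → word 0xee17
kind:9 @ bit 7 → (0xee17>>7)&0x1ff = 0x1dc
state:6 @ bit 1 → (0xee17>>1)&0x3f = 0xb  ←
len:1 @ bit 0 → (0xee17>>0)&0x1 = 0x1
state signed 6b, MSB=0: value = 11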